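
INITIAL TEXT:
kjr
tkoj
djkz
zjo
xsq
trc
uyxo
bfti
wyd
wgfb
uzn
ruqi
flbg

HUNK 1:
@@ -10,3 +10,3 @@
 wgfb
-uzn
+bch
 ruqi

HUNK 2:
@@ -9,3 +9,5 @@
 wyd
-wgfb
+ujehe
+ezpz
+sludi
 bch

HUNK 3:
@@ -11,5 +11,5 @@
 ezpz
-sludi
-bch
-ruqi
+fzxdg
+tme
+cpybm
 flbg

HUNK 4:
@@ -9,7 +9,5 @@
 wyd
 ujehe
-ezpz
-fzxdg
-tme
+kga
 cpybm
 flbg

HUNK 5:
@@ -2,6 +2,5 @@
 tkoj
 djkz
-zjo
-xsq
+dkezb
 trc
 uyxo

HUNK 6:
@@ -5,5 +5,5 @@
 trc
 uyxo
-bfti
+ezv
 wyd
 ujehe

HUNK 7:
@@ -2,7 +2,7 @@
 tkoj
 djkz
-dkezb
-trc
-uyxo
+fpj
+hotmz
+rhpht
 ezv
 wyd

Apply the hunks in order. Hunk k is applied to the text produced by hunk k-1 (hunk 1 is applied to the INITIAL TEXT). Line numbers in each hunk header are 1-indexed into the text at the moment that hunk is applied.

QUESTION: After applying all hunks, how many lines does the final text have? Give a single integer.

Answer: 12

Derivation:
Hunk 1: at line 10 remove [uzn] add [bch] -> 13 lines: kjr tkoj djkz zjo xsq trc uyxo bfti wyd wgfb bch ruqi flbg
Hunk 2: at line 9 remove [wgfb] add [ujehe,ezpz,sludi] -> 15 lines: kjr tkoj djkz zjo xsq trc uyxo bfti wyd ujehe ezpz sludi bch ruqi flbg
Hunk 3: at line 11 remove [sludi,bch,ruqi] add [fzxdg,tme,cpybm] -> 15 lines: kjr tkoj djkz zjo xsq trc uyxo bfti wyd ujehe ezpz fzxdg tme cpybm flbg
Hunk 4: at line 9 remove [ezpz,fzxdg,tme] add [kga] -> 13 lines: kjr tkoj djkz zjo xsq trc uyxo bfti wyd ujehe kga cpybm flbg
Hunk 5: at line 2 remove [zjo,xsq] add [dkezb] -> 12 lines: kjr tkoj djkz dkezb trc uyxo bfti wyd ujehe kga cpybm flbg
Hunk 6: at line 5 remove [bfti] add [ezv] -> 12 lines: kjr tkoj djkz dkezb trc uyxo ezv wyd ujehe kga cpybm flbg
Hunk 7: at line 2 remove [dkezb,trc,uyxo] add [fpj,hotmz,rhpht] -> 12 lines: kjr tkoj djkz fpj hotmz rhpht ezv wyd ujehe kga cpybm flbg
Final line count: 12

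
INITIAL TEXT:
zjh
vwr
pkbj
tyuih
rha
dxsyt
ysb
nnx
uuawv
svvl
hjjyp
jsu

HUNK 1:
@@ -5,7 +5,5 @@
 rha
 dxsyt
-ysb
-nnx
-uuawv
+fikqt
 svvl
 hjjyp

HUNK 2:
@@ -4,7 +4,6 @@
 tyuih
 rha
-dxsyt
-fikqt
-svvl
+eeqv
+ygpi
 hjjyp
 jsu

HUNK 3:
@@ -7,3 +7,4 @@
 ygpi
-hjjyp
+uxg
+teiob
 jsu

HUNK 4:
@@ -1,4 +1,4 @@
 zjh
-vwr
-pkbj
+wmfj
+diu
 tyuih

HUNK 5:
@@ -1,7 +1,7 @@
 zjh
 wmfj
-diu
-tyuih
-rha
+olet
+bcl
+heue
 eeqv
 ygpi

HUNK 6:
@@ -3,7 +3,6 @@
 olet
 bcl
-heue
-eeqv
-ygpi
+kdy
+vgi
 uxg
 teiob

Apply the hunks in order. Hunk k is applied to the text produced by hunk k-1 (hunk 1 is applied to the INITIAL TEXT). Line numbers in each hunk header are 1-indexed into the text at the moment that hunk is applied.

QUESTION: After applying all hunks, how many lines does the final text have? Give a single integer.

Hunk 1: at line 5 remove [ysb,nnx,uuawv] add [fikqt] -> 10 lines: zjh vwr pkbj tyuih rha dxsyt fikqt svvl hjjyp jsu
Hunk 2: at line 4 remove [dxsyt,fikqt,svvl] add [eeqv,ygpi] -> 9 lines: zjh vwr pkbj tyuih rha eeqv ygpi hjjyp jsu
Hunk 3: at line 7 remove [hjjyp] add [uxg,teiob] -> 10 lines: zjh vwr pkbj tyuih rha eeqv ygpi uxg teiob jsu
Hunk 4: at line 1 remove [vwr,pkbj] add [wmfj,diu] -> 10 lines: zjh wmfj diu tyuih rha eeqv ygpi uxg teiob jsu
Hunk 5: at line 1 remove [diu,tyuih,rha] add [olet,bcl,heue] -> 10 lines: zjh wmfj olet bcl heue eeqv ygpi uxg teiob jsu
Hunk 6: at line 3 remove [heue,eeqv,ygpi] add [kdy,vgi] -> 9 lines: zjh wmfj olet bcl kdy vgi uxg teiob jsu
Final line count: 9

Answer: 9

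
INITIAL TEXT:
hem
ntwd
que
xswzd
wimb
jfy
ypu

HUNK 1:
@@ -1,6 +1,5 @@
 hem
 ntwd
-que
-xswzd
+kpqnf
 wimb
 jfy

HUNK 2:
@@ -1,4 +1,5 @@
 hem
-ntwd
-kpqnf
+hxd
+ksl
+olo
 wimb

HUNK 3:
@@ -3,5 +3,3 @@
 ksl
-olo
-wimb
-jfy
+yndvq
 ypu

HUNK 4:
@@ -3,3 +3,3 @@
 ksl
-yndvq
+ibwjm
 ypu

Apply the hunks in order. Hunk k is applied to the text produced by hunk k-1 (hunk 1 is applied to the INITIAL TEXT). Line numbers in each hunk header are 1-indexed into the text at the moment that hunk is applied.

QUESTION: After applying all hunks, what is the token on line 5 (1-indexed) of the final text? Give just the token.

Hunk 1: at line 1 remove [que,xswzd] add [kpqnf] -> 6 lines: hem ntwd kpqnf wimb jfy ypu
Hunk 2: at line 1 remove [ntwd,kpqnf] add [hxd,ksl,olo] -> 7 lines: hem hxd ksl olo wimb jfy ypu
Hunk 3: at line 3 remove [olo,wimb,jfy] add [yndvq] -> 5 lines: hem hxd ksl yndvq ypu
Hunk 4: at line 3 remove [yndvq] add [ibwjm] -> 5 lines: hem hxd ksl ibwjm ypu
Final line 5: ypu

Answer: ypu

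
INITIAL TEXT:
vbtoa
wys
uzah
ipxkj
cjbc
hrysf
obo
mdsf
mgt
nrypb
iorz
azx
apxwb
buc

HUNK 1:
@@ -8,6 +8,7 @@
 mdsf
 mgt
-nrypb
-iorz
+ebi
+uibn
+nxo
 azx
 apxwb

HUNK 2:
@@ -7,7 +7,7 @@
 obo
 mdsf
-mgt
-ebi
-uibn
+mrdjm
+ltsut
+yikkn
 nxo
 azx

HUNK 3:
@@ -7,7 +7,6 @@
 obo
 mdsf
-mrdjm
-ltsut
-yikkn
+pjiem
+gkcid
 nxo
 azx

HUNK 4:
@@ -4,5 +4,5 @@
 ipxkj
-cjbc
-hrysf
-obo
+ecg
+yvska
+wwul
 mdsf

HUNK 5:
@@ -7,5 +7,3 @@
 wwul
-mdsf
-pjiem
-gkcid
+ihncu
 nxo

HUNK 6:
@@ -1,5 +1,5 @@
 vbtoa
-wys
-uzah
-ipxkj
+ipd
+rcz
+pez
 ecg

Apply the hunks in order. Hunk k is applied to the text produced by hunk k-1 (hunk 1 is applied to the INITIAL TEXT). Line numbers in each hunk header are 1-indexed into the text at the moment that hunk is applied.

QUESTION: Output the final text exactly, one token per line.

Answer: vbtoa
ipd
rcz
pez
ecg
yvska
wwul
ihncu
nxo
azx
apxwb
buc

Derivation:
Hunk 1: at line 8 remove [nrypb,iorz] add [ebi,uibn,nxo] -> 15 lines: vbtoa wys uzah ipxkj cjbc hrysf obo mdsf mgt ebi uibn nxo azx apxwb buc
Hunk 2: at line 7 remove [mgt,ebi,uibn] add [mrdjm,ltsut,yikkn] -> 15 lines: vbtoa wys uzah ipxkj cjbc hrysf obo mdsf mrdjm ltsut yikkn nxo azx apxwb buc
Hunk 3: at line 7 remove [mrdjm,ltsut,yikkn] add [pjiem,gkcid] -> 14 lines: vbtoa wys uzah ipxkj cjbc hrysf obo mdsf pjiem gkcid nxo azx apxwb buc
Hunk 4: at line 4 remove [cjbc,hrysf,obo] add [ecg,yvska,wwul] -> 14 lines: vbtoa wys uzah ipxkj ecg yvska wwul mdsf pjiem gkcid nxo azx apxwb buc
Hunk 5: at line 7 remove [mdsf,pjiem,gkcid] add [ihncu] -> 12 lines: vbtoa wys uzah ipxkj ecg yvska wwul ihncu nxo azx apxwb buc
Hunk 6: at line 1 remove [wys,uzah,ipxkj] add [ipd,rcz,pez] -> 12 lines: vbtoa ipd rcz pez ecg yvska wwul ihncu nxo azx apxwb buc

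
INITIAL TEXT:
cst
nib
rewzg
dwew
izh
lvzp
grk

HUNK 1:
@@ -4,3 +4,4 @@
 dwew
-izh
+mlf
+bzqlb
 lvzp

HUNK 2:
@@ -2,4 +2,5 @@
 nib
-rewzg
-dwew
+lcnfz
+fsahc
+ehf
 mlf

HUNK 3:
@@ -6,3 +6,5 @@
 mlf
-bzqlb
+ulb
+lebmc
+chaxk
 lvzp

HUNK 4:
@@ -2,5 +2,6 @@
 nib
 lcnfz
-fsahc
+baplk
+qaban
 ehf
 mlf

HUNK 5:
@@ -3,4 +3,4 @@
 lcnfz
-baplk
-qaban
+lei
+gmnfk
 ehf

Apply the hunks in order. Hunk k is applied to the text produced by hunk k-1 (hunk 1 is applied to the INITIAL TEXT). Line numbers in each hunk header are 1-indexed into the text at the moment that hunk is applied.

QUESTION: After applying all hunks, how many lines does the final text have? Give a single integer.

Answer: 12

Derivation:
Hunk 1: at line 4 remove [izh] add [mlf,bzqlb] -> 8 lines: cst nib rewzg dwew mlf bzqlb lvzp grk
Hunk 2: at line 2 remove [rewzg,dwew] add [lcnfz,fsahc,ehf] -> 9 lines: cst nib lcnfz fsahc ehf mlf bzqlb lvzp grk
Hunk 3: at line 6 remove [bzqlb] add [ulb,lebmc,chaxk] -> 11 lines: cst nib lcnfz fsahc ehf mlf ulb lebmc chaxk lvzp grk
Hunk 4: at line 2 remove [fsahc] add [baplk,qaban] -> 12 lines: cst nib lcnfz baplk qaban ehf mlf ulb lebmc chaxk lvzp grk
Hunk 5: at line 3 remove [baplk,qaban] add [lei,gmnfk] -> 12 lines: cst nib lcnfz lei gmnfk ehf mlf ulb lebmc chaxk lvzp grk
Final line count: 12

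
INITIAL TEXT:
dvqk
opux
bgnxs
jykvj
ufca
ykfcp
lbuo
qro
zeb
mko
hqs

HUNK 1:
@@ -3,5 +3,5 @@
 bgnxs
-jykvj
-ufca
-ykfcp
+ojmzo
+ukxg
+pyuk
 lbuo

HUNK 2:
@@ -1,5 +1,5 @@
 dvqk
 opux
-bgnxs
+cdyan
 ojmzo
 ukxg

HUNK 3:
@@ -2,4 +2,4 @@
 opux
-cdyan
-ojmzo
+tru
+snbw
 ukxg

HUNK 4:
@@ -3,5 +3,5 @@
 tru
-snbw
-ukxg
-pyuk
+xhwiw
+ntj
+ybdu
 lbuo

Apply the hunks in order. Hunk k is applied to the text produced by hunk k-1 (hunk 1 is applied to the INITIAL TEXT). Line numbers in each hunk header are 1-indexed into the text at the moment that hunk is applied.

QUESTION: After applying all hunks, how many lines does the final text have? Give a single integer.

Hunk 1: at line 3 remove [jykvj,ufca,ykfcp] add [ojmzo,ukxg,pyuk] -> 11 lines: dvqk opux bgnxs ojmzo ukxg pyuk lbuo qro zeb mko hqs
Hunk 2: at line 1 remove [bgnxs] add [cdyan] -> 11 lines: dvqk opux cdyan ojmzo ukxg pyuk lbuo qro zeb mko hqs
Hunk 3: at line 2 remove [cdyan,ojmzo] add [tru,snbw] -> 11 lines: dvqk opux tru snbw ukxg pyuk lbuo qro zeb mko hqs
Hunk 4: at line 3 remove [snbw,ukxg,pyuk] add [xhwiw,ntj,ybdu] -> 11 lines: dvqk opux tru xhwiw ntj ybdu lbuo qro zeb mko hqs
Final line count: 11

Answer: 11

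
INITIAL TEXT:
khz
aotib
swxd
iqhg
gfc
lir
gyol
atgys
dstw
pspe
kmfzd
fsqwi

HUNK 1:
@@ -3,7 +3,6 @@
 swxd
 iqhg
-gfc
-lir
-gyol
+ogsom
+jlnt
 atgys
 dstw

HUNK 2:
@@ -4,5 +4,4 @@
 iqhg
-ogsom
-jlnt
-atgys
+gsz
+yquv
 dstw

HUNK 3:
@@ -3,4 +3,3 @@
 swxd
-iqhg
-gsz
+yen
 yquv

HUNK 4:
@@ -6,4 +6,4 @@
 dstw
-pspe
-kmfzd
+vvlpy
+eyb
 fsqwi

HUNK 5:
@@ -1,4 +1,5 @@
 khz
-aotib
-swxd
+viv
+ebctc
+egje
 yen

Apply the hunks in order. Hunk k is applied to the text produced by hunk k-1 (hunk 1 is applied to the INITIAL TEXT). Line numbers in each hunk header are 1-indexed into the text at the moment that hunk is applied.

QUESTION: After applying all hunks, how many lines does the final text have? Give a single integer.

Hunk 1: at line 3 remove [gfc,lir,gyol] add [ogsom,jlnt] -> 11 lines: khz aotib swxd iqhg ogsom jlnt atgys dstw pspe kmfzd fsqwi
Hunk 2: at line 4 remove [ogsom,jlnt,atgys] add [gsz,yquv] -> 10 lines: khz aotib swxd iqhg gsz yquv dstw pspe kmfzd fsqwi
Hunk 3: at line 3 remove [iqhg,gsz] add [yen] -> 9 lines: khz aotib swxd yen yquv dstw pspe kmfzd fsqwi
Hunk 4: at line 6 remove [pspe,kmfzd] add [vvlpy,eyb] -> 9 lines: khz aotib swxd yen yquv dstw vvlpy eyb fsqwi
Hunk 5: at line 1 remove [aotib,swxd] add [viv,ebctc,egje] -> 10 lines: khz viv ebctc egje yen yquv dstw vvlpy eyb fsqwi
Final line count: 10

Answer: 10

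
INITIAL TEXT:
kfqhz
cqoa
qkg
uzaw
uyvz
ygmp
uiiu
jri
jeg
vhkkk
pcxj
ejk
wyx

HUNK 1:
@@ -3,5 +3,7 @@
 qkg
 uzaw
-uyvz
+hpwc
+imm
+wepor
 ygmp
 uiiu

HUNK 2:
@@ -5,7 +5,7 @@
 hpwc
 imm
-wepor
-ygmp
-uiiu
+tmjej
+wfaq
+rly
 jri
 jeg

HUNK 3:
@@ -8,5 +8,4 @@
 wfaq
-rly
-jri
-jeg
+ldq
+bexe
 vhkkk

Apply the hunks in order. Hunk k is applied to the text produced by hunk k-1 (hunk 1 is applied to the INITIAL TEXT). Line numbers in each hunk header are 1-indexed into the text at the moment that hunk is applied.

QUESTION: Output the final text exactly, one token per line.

Answer: kfqhz
cqoa
qkg
uzaw
hpwc
imm
tmjej
wfaq
ldq
bexe
vhkkk
pcxj
ejk
wyx

Derivation:
Hunk 1: at line 3 remove [uyvz] add [hpwc,imm,wepor] -> 15 lines: kfqhz cqoa qkg uzaw hpwc imm wepor ygmp uiiu jri jeg vhkkk pcxj ejk wyx
Hunk 2: at line 5 remove [wepor,ygmp,uiiu] add [tmjej,wfaq,rly] -> 15 lines: kfqhz cqoa qkg uzaw hpwc imm tmjej wfaq rly jri jeg vhkkk pcxj ejk wyx
Hunk 3: at line 8 remove [rly,jri,jeg] add [ldq,bexe] -> 14 lines: kfqhz cqoa qkg uzaw hpwc imm tmjej wfaq ldq bexe vhkkk pcxj ejk wyx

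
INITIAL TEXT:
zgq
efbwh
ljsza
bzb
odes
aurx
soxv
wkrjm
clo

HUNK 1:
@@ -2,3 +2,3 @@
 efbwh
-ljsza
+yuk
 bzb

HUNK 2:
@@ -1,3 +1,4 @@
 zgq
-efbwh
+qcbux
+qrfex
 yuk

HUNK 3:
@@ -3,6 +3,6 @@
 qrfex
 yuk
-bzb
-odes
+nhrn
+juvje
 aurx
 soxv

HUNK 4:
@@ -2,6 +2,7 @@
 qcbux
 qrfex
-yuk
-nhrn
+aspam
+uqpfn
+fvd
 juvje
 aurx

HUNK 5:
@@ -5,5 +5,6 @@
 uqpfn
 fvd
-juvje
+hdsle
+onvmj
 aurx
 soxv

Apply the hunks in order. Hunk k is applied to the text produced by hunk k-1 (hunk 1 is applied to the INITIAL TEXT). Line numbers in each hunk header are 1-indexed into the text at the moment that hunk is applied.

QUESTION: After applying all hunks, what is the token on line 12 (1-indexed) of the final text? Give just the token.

Hunk 1: at line 2 remove [ljsza] add [yuk] -> 9 lines: zgq efbwh yuk bzb odes aurx soxv wkrjm clo
Hunk 2: at line 1 remove [efbwh] add [qcbux,qrfex] -> 10 lines: zgq qcbux qrfex yuk bzb odes aurx soxv wkrjm clo
Hunk 3: at line 3 remove [bzb,odes] add [nhrn,juvje] -> 10 lines: zgq qcbux qrfex yuk nhrn juvje aurx soxv wkrjm clo
Hunk 4: at line 2 remove [yuk,nhrn] add [aspam,uqpfn,fvd] -> 11 lines: zgq qcbux qrfex aspam uqpfn fvd juvje aurx soxv wkrjm clo
Hunk 5: at line 5 remove [juvje] add [hdsle,onvmj] -> 12 lines: zgq qcbux qrfex aspam uqpfn fvd hdsle onvmj aurx soxv wkrjm clo
Final line 12: clo

Answer: clo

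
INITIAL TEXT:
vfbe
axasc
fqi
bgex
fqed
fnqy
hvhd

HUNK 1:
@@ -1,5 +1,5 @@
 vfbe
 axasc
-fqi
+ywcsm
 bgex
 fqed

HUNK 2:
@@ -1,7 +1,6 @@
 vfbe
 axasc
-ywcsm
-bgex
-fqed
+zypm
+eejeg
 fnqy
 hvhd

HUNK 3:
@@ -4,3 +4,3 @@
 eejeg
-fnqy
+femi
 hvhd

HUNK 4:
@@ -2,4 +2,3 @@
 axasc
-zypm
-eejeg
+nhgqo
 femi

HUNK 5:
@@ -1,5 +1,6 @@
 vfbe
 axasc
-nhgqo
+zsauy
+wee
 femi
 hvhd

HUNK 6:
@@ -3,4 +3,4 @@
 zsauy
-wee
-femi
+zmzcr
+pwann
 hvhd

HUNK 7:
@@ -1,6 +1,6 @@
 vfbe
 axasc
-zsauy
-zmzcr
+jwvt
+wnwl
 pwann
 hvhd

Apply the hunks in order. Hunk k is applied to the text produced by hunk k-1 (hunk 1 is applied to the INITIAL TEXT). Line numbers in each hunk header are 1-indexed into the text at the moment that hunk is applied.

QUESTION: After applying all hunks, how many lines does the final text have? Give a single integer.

Answer: 6

Derivation:
Hunk 1: at line 1 remove [fqi] add [ywcsm] -> 7 lines: vfbe axasc ywcsm bgex fqed fnqy hvhd
Hunk 2: at line 1 remove [ywcsm,bgex,fqed] add [zypm,eejeg] -> 6 lines: vfbe axasc zypm eejeg fnqy hvhd
Hunk 3: at line 4 remove [fnqy] add [femi] -> 6 lines: vfbe axasc zypm eejeg femi hvhd
Hunk 4: at line 2 remove [zypm,eejeg] add [nhgqo] -> 5 lines: vfbe axasc nhgqo femi hvhd
Hunk 5: at line 1 remove [nhgqo] add [zsauy,wee] -> 6 lines: vfbe axasc zsauy wee femi hvhd
Hunk 6: at line 3 remove [wee,femi] add [zmzcr,pwann] -> 6 lines: vfbe axasc zsauy zmzcr pwann hvhd
Hunk 7: at line 1 remove [zsauy,zmzcr] add [jwvt,wnwl] -> 6 lines: vfbe axasc jwvt wnwl pwann hvhd
Final line count: 6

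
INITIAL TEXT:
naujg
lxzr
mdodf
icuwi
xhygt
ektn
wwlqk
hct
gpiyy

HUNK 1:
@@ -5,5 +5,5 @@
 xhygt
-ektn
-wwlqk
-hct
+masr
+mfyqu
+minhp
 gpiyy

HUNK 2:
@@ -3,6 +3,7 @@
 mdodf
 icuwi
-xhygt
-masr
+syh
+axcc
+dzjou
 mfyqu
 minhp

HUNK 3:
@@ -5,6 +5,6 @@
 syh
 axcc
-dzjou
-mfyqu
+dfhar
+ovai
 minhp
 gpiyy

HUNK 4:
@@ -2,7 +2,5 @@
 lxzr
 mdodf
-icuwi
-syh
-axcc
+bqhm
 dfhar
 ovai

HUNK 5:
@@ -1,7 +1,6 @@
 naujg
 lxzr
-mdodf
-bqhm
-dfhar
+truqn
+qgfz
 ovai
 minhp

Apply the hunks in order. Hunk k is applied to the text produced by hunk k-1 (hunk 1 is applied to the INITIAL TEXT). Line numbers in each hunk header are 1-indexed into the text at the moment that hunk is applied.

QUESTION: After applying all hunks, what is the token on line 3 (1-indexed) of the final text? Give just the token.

Answer: truqn

Derivation:
Hunk 1: at line 5 remove [ektn,wwlqk,hct] add [masr,mfyqu,minhp] -> 9 lines: naujg lxzr mdodf icuwi xhygt masr mfyqu minhp gpiyy
Hunk 2: at line 3 remove [xhygt,masr] add [syh,axcc,dzjou] -> 10 lines: naujg lxzr mdodf icuwi syh axcc dzjou mfyqu minhp gpiyy
Hunk 3: at line 5 remove [dzjou,mfyqu] add [dfhar,ovai] -> 10 lines: naujg lxzr mdodf icuwi syh axcc dfhar ovai minhp gpiyy
Hunk 4: at line 2 remove [icuwi,syh,axcc] add [bqhm] -> 8 lines: naujg lxzr mdodf bqhm dfhar ovai minhp gpiyy
Hunk 5: at line 1 remove [mdodf,bqhm,dfhar] add [truqn,qgfz] -> 7 lines: naujg lxzr truqn qgfz ovai minhp gpiyy
Final line 3: truqn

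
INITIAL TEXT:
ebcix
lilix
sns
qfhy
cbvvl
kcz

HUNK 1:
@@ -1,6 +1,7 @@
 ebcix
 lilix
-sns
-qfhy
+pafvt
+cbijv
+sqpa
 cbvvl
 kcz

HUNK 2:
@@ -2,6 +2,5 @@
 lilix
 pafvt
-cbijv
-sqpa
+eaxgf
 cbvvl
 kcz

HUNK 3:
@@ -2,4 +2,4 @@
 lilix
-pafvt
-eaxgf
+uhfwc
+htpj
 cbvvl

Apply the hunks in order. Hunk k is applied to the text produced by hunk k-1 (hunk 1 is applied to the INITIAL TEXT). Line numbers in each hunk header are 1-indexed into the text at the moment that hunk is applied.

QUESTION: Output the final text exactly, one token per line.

Hunk 1: at line 1 remove [sns,qfhy] add [pafvt,cbijv,sqpa] -> 7 lines: ebcix lilix pafvt cbijv sqpa cbvvl kcz
Hunk 2: at line 2 remove [cbijv,sqpa] add [eaxgf] -> 6 lines: ebcix lilix pafvt eaxgf cbvvl kcz
Hunk 3: at line 2 remove [pafvt,eaxgf] add [uhfwc,htpj] -> 6 lines: ebcix lilix uhfwc htpj cbvvl kcz

Answer: ebcix
lilix
uhfwc
htpj
cbvvl
kcz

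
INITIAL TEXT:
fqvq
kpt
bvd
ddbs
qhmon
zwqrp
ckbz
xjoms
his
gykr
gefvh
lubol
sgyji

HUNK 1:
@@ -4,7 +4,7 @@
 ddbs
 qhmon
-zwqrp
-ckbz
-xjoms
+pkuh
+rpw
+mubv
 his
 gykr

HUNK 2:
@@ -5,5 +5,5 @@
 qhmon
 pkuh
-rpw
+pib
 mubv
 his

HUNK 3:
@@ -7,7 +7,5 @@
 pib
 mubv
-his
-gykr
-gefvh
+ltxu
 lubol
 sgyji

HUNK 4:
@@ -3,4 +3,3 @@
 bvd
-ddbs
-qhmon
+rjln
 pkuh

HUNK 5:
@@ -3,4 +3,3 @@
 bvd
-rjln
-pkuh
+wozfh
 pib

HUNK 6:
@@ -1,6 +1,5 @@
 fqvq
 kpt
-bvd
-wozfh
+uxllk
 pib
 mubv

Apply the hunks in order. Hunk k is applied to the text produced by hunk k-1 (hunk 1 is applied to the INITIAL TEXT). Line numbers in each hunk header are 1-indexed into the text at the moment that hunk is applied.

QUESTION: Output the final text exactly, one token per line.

Hunk 1: at line 4 remove [zwqrp,ckbz,xjoms] add [pkuh,rpw,mubv] -> 13 lines: fqvq kpt bvd ddbs qhmon pkuh rpw mubv his gykr gefvh lubol sgyji
Hunk 2: at line 5 remove [rpw] add [pib] -> 13 lines: fqvq kpt bvd ddbs qhmon pkuh pib mubv his gykr gefvh lubol sgyji
Hunk 3: at line 7 remove [his,gykr,gefvh] add [ltxu] -> 11 lines: fqvq kpt bvd ddbs qhmon pkuh pib mubv ltxu lubol sgyji
Hunk 4: at line 3 remove [ddbs,qhmon] add [rjln] -> 10 lines: fqvq kpt bvd rjln pkuh pib mubv ltxu lubol sgyji
Hunk 5: at line 3 remove [rjln,pkuh] add [wozfh] -> 9 lines: fqvq kpt bvd wozfh pib mubv ltxu lubol sgyji
Hunk 6: at line 1 remove [bvd,wozfh] add [uxllk] -> 8 lines: fqvq kpt uxllk pib mubv ltxu lubol sgyji

Answer: fqvq
kpt
uxllk
pib
mubv
ltxu
lubol
sgyji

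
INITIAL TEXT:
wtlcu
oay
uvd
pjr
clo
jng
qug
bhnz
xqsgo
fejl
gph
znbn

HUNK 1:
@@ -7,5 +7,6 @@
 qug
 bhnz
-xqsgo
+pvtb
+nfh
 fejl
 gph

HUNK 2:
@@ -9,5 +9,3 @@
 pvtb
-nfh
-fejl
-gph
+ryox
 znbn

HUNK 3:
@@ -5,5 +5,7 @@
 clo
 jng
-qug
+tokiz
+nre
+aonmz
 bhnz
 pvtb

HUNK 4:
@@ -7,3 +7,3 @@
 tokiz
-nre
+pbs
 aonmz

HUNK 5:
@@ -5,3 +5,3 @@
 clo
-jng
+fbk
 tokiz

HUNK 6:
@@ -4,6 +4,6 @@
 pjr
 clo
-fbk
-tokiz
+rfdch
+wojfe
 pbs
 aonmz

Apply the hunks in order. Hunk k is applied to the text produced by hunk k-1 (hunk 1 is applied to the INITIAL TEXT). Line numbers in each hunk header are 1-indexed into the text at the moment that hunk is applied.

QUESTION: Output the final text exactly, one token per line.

Hunk 1: at line 7 remove [xqsgo] add [pvtb,nfh] -> 13 lines: wtlcu oay uvd pjr clo jng qug bhnz pvtb nfh fejl gph znbn
Hunk 2: at line 9 remove [nfh,fejl,gph] add [ryox] -> 11 lines: wtlcu oay uvd pjr clo jng qug bhnz pvtb ryox znbn
Hunk 3: at line 5 remove [qug] add [tokiz,nre,aonmz] -> 13 lines: wtlcu oay uvd pjr clo jng tokiz nre aonmz bhnz pvtb ryox znbn
Hunk 4: at line 7 remove [nre] add [pbs] -> 13 lines: wtlcu oay uvd pjr clo jng tokiz pbs aonmz bhnz pvtb ryox znbn
Hunk 5: at line 5 remove [jng] add [fbk] -> 13 lines: wtlcu oay uvd pjr clo fbk tokiz pbs aonmz bhnz pvtb ryox znbn
Hunk 6: at line 4 remove [fbk,tokiz] add [rfdch,wojfe] -> 13 lines: wtlcu oay uvd pjr clo rfdch wojfe pbs aonmz bhnz pvtb ryox znbn

Answer: wtlcu
oay
uvd
pjr
clo
rfdch
wojfe
pbs
aonmz
bhnz
pvtb
ryox
znbn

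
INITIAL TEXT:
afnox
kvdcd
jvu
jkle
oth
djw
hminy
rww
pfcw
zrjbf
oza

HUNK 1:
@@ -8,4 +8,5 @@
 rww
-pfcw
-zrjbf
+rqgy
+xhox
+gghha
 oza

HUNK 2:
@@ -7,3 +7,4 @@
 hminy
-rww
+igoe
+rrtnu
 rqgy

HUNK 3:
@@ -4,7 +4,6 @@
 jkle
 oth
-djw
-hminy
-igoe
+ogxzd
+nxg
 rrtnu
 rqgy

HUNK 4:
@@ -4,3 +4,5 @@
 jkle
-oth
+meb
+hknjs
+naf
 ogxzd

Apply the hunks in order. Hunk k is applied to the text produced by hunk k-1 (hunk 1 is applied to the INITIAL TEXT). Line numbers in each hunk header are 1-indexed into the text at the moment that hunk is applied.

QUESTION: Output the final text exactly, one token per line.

Hunk 1: at line 8 remove [pfcw,zrjbf] add [rqgy,xhox,gghha] -> 12 lines: afnox kvdcd jvu jkle oth djw hminy rww rqgy xhox gghha oza
Hunk 2: at line 7 remove [rww] add [igoe,rrtnu] -> 13 lines: afnox kvdcd jvu jkle oth djw hminy igoe rrtnu rqgy xhox gghha oza
Hunk 3: at line 4 remove [djw,hminy,igoe] add [ogxzd,nxg] -> 12 lines: afnox kvdcd jvu jkle oth ogxzd nxg rrtnu rqgy xhox gghha oza
Hunk 4: at line 4 remove [oth] add [meb,hknjs,naf] -> 14 lines: afnox kvdcd jvu jkle meb hknjs naf ogxzd nxg rrtnu rqgy xhox gghha oza

Answer: afnox
kvdcd
jvu
jkle
meb
hknjs
naf
ogxzd
nxg
rrtnu
rqgy
xhox
gghha
oza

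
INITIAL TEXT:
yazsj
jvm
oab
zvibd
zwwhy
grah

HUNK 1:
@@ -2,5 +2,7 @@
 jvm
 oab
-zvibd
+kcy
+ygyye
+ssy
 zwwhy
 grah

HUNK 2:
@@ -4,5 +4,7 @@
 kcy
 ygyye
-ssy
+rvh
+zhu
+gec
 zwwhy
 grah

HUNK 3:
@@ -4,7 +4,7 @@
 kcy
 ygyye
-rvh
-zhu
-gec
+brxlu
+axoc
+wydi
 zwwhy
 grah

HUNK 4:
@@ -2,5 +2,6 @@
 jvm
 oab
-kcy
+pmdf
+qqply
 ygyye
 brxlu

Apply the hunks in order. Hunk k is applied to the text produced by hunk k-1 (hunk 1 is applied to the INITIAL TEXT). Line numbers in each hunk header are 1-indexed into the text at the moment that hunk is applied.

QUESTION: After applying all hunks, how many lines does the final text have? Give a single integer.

Hunk 1: at line 2 remove [zvibd] add [kcy,ygyye,ssy] -> 8 lines: yazsj jvm oab kcy ygyye ssy zwwhy grah
Hunk 2: at line 4 remove [ssy] add [rvh,zhu,gec] -> 10 lines: yazsj jvm oab kcy ygyye rvh zhu gec zwwhy grah
Hunk 3: at line 4 remove [rvh,zhu,gec] add [brxlu,axoc,wydi] -> 10 lines: yazsj jvm oab kcy ygyye brxlu axoc wydi zwwhy grah
Hunk 4: at line 2 remove [kcy] add [pmdf,qqply] -> 11 lines: yazsj jvm oab pmdf qqply ygyye brxlu axoc wydi zwwhy grah
Final line count: 11

Answer: 11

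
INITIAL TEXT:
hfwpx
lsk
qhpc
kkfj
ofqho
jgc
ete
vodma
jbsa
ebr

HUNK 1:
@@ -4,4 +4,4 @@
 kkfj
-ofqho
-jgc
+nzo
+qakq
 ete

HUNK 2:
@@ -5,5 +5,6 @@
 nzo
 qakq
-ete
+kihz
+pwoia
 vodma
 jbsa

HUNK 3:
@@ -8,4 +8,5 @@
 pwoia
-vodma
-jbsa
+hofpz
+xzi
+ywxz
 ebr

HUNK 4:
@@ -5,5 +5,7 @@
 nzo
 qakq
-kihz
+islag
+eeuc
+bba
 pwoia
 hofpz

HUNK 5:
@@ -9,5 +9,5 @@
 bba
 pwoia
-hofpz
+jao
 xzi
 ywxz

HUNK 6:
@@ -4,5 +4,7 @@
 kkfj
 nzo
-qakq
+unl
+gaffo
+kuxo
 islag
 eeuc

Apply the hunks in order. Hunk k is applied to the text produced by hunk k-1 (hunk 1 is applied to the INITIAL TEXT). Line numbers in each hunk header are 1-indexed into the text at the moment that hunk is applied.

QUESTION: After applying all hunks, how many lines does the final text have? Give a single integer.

Answer: 16

Derivation:
Hunk 1: at line 4 remove [ofqho,jgc] add [nzo,qakq] -> 10 lines: hfwpx lsk qhpc kkfj nzo qakq ete vodma jbsa ebr
Hunk 2: at line 5 remove [ete] add [kihz,pwoia] -> 11 lines: hfwpx lsk qhpc kkfj nzo qakq kihz pwoia vodma jbsa ebr
Hunk 3: at line 8 remove [vodma,jbsa] add [hofpz,xzi,ywxz] -> 12 lines: hfwpx lsk qhpc kkfj nzo qakq kihz pwoia hofpz xzi ywxz ebr
Hunk 4: at line 5 remove [kihz] add [islag,eeuc,bba] -> 14 lines: hfwpx lsk qhpc kkfj nzo qakq islag eeuc bba pwoia hofpz xzi ywxz ebr
Hunk 5: at line 9 remove [hofpz] add [jao] -> 14 lines: hfwpx lsk qhpc kkfj nzo qakq islag eeuc bba pwoia jao xzi ywxz ebr
Hunk 6: at line 4 remove [qakq] add [unl,gaffo,kuxo] -> 16 lines: hfwpx lsk qhpc kkfj nzo unl gaffo kuxo islag eeuc bba pwoia jao xzi ywxz ebr
Final line count: 16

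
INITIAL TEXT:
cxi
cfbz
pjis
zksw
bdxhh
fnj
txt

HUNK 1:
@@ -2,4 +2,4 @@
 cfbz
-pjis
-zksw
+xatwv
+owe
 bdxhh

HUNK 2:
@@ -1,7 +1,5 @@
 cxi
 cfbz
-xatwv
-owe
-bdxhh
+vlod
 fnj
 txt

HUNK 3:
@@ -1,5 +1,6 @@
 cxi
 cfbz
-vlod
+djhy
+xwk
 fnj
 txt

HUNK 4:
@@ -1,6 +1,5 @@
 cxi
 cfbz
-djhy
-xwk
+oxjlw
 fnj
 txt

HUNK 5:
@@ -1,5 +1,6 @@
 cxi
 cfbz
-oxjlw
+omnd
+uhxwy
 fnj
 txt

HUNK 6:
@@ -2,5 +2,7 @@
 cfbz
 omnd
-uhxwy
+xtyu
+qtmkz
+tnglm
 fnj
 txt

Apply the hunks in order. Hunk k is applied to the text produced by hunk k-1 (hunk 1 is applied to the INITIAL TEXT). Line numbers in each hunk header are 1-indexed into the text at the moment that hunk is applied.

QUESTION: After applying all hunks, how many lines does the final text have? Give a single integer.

Hunk 1: at line 2 remove [pjis,zksw] add [xatwv,owe] -> 7 lines: cxi cfbz xatwv owe bdxhh fnj txt
Hunk 2: at line 1 remove [xatwv,owe,bdxhh] add [vlod] -> 5 lines: cxi cfbz vlod fnj txt
Hunk 3: at line 1 remove [vlod] add [djhy,xwk] -> 6 lines: cxi cfbz djhy xwk fnj txt
Hunk 4: at line 1 remove [djhy,xwk] add [oxjlw] -> 5 lines: cxi cfbz oxjlw fnj txt
Hunk 5: at line 1 remove [oxjlw] add [omnd,uhxwy] -> 6 lines: cxi cfbz omnd uhxwy fnj txt
Hunk 6: at line 2 remove [uhxwy] add [xtyu,qtmkz,tnglm] -> 8 lines: cxi cfbz omnd xtyu qtmkz tnglm fnj txt
Final line count: 8

Answer: 8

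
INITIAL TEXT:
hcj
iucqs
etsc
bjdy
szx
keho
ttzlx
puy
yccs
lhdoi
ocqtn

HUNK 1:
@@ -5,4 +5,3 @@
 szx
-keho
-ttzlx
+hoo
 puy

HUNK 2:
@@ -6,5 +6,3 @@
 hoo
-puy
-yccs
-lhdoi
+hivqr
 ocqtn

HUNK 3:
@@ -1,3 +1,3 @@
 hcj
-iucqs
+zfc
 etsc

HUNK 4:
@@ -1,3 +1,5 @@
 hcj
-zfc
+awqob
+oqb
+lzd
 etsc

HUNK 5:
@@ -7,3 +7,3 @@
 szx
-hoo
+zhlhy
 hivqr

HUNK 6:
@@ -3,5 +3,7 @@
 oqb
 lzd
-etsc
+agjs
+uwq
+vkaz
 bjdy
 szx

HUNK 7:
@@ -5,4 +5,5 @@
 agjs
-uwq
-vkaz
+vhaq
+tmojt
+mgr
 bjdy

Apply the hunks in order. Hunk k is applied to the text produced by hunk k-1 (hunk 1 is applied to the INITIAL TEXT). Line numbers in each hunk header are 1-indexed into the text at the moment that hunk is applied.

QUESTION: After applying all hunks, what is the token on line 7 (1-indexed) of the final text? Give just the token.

Answer: tmojt

Derivation:
Hunk 1: at line 5 remove [keho,ttzlx] add [hoo] -> 10 lines: hcj iucqs etsc bjdy szx hoo puy yccs lhdoi ocqtn
Hunk 2: at line 6 remove [puy,yccs,lhdoi] add [hivqr] -> 8 lines: hcj iucqs etsc bjdy szx hoo hivqr ocqtn
Hunk 3: at line 1 remove [iucqs] add [zfc] -> 8 lines: hcj zfc etsc bjdy szx hoo hivqr ocqtn
Hunk 4: at line 1 remove [zfc] add [awqob,oqb,lzd] -> 10 lines: hcj awqob oqb lzd etsc bjdy szx hoo hivqr ocqtn
Hunk 5: at line 7 remove [hoo] add [zhlhy] -> 10 lines: hcj awqob oqb lzd etsc bjdy szx zhlhy hivqr ocqtn
Hunk 6: at line 3 remove [etsc] add [agjs,uwq,vkaz] -> 12 lines: hcj awqob oqb lzd agjs uwq vkaz bjdy szx zhlhy hivqr ocqtn
Hunk 7: at line 5 remove [uwq,vkaz] add [vhaq,tmojt,mgr] -> 13 lines: hcj awqob oqb lzd agjs vhaq tmojt mgr bjdy szx zhlhy hivqr ocqtn
Final line 7: tmojt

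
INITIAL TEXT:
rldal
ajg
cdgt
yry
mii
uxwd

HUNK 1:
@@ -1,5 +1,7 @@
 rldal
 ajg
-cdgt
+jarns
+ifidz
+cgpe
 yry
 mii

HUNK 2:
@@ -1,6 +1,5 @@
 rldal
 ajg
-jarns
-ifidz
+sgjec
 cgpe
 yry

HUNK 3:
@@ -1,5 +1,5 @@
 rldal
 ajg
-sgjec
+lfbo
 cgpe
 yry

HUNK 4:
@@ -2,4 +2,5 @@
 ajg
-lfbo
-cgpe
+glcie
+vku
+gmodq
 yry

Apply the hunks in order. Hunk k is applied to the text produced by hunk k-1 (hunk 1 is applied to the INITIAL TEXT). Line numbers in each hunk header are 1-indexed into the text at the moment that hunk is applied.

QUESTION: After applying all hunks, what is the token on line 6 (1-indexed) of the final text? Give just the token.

Answer: yry

Derivation:
Hunk 1: at line 1 remove [cdgt] add [jarns,ifidz,cgpe] -> 8 lines: rldal ajg jarns ifidz cgpe yry mii uxwd
Hunk 2: at line 1 remove [jarns,ifidz] add [sgjec] -> 7 lines: rldal ajg sgjec cgpe yry mii uxwd
Hunk 3: at line 1 remove [sgjec] add [lfbo] -> 7 lines: rldal ajg lfbo cgpe yry mii uxwd
Hunk 4: at line 2 remove [lfbo,cgpe] add [glcie,vku,gmodq] -> 8 lines: rldal ajg glcie vku gmodq yry mii uxwd
Final line 6: yry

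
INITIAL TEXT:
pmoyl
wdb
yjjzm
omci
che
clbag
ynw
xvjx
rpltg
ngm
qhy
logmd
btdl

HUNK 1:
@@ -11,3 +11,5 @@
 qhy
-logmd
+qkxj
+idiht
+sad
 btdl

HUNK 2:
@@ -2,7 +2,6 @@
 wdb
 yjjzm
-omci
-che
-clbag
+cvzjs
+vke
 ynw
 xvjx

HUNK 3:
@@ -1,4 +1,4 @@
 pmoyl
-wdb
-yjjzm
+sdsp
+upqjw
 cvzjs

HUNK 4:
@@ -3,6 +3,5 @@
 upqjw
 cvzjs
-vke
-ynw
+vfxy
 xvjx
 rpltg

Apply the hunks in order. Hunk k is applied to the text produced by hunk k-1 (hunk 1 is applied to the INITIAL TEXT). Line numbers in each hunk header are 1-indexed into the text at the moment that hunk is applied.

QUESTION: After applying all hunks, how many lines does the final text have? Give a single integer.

Answer: 13

Derivation:
Hunk 1: at line 11 remove [logmd] add [qkxj,idiht,sad] -> 15 lines: pmoyl wdb yjjzm omci che clbag ynw xvjx rpltg ngm qhy qkxj idiht sad btdl
Hunk 2: at line 2 remove [omci,che,clbag] add [cvzjs,vke] -> 14 lines: pmoyl wdb yjjzm cvzjs vke ynw xvjx rpltg ngm qhy qkxj idiht sad btdl
Hunk 3: at line 1 remove [wdb,yjjzm] add [sdsp,upqjw] -> 14 lines: pmoyl sdsp upqjw cvzjs vke ynw xvjx rpltg ngm qhy qkxj idiht sad btdl
Hunk 4: at line 3 remove [vke,ynw] add [vfxy] -> 13 lines: pmoyl sdsp upqjw cvzjs vfxy xvjx rpltg ngm qhy qkxj idiht sad btdl
Final line count: 13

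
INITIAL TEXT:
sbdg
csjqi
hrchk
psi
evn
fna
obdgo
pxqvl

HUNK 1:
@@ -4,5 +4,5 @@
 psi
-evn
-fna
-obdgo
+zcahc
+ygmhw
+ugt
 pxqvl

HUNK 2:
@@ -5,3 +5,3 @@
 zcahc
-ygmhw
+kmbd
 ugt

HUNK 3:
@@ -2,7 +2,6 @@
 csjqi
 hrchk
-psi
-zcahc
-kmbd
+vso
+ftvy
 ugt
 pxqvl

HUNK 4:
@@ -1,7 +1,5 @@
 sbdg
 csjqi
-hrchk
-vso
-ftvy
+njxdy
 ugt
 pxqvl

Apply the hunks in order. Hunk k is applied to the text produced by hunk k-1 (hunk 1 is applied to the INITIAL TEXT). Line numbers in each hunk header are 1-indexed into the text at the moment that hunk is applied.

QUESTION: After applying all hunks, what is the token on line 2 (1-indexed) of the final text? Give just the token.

Answer: csjqi

Derivation:
Hunk 1: at line 4 remove [evn,fna,obdgo] add [zcahc,ygmhw,ugt] -> 8 lines: sbdg csjqi hrchk psi zcahc ygmhw ugt pxqvl
Hunk 2: at line 5 remove [ygmhw] add [kmbd] -> 8 lines: sbdg csjqi hrchk psi zcahc kmbd ugt pxqvl
Hunk 3: at line 2 remove [psi,zcahc,kmbd] add [vso,ftvy] -> 7 lines: sbdg csjqi hrchk vso ftvy ugt pxqvl
Hunk 4: at line 1 remove [hrchk,vso,ftvy] add [njxdy] -> 5 lines: sbdg csjqi njxdy ugt pxqvl
Final line 2: csjqi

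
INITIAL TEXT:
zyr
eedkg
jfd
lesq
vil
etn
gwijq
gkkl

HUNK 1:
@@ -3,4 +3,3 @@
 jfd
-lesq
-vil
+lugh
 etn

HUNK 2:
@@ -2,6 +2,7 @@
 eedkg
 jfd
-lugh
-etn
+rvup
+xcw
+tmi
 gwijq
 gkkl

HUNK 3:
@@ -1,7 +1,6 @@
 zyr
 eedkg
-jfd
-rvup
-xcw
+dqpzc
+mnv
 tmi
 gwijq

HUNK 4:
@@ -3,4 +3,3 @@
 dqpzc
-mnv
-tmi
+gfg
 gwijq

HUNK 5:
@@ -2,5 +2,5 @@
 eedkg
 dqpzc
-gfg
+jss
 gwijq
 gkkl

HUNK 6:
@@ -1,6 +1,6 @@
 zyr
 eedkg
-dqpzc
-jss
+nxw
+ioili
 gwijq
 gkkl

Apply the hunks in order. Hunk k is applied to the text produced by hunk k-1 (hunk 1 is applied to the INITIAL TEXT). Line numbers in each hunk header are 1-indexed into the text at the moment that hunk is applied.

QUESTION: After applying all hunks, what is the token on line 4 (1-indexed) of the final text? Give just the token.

Answer: ioili

Derivation:
Hunk 1: at line 3 remove [lesq,vil] add [lugh] -> 7 lines: zyr eedkg jfd lugh etn gwijq gkkl
Hunk 2: at line 2 remove [lugh,etn] add [rvup,xcw,tmi] -> 8 lines: zyr eedkg jfd rvup xcw tmi gwijq gkkl
Hunk 3: at line 1 remove [jfd,rvup,xcw] add [dqpzc,mnv] -> 7 lines: zyr eedkg dqpzc mnv tmi gwijq gkkl
Hunk 4: at line 3 remove [mnv,tmi] add [gfg] -> 6 lines: zyr eedkg dqpzc gfg gwijq gkkl
Hunk 5: at line 2 remove [gfg] add [jss] -> 6 lines: zyr eedkg dqpzc jss gwijq gkkl
Hunk 6: at line 1 remove [dqpzc,jss] add [nxw,ioili] -> 6 lines: zyr eedkg nxw ioili gwijq gkkl
Final line 4: ioili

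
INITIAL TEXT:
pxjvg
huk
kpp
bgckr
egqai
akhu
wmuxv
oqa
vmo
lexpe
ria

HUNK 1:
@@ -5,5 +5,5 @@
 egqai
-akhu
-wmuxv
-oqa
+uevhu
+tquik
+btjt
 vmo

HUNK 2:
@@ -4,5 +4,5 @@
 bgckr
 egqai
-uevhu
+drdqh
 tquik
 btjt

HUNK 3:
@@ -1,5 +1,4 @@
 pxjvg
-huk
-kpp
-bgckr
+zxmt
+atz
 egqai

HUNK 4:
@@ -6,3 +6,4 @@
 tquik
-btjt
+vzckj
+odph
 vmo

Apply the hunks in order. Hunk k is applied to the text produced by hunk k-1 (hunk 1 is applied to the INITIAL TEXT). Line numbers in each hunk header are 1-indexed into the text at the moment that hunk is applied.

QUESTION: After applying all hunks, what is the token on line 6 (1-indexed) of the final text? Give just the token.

Hunk 1: at line 5 remove [akhu,wmuxv,oqa] add [uevhu,tquik,btjt] -> 11 lines: pxjvg huk kpp bgckr egqai uevhu tquik btjt vmo lexpe ria
Hunk 2: at line 4 remove [uevhu] add [drdqh] -> 11 lines: pxjvg huk kpp bgckr egqai drdqh tquik btjt vmo lexpe ria
Hunk 3: at line 1 remove [huk,kpp,bgckr] add [zxmt,atz] -> 10 lines: pxjvg zxmt atz egqai drdqh tquik btjt vmo lexpe ria
Hunk 4: at line 6 remove [btjt] add [vzckj,odph] -> 11 lines: pxjvg zxmt atz egqai drdqh tquik vzckj odph vmo lexpe ria
Final line 6: tquik

Answer: tquik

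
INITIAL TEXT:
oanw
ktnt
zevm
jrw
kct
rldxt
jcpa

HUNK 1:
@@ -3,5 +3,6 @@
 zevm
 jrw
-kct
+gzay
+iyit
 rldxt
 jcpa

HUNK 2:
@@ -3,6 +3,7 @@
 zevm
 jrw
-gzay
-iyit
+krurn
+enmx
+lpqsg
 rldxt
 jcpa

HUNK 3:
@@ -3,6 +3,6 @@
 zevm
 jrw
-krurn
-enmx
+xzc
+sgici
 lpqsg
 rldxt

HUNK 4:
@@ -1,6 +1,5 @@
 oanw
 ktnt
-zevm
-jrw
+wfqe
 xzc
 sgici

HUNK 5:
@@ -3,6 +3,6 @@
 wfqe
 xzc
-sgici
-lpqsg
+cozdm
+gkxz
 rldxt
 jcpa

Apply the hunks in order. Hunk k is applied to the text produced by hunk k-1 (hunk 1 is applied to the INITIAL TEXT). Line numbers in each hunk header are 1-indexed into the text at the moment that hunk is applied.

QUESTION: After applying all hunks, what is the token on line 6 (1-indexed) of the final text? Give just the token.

Hunk 1: at line 3 remove [kct] add [gzay,iyit] -> 8 lines: oanw ktnt zevm jrw gzay iyit rldxt jcpa
Hunk 2: at line 3 remove [gzay,iyit] add [krurn,enmx,lpqsg] -> 9 lines: oanw ktnt zevm jrw krurn enmx lpqsg rldxt jcpa
Hunk 3: at line 3 remove [krurn,enmx] add [xzc,sgici] -> 9 lines: oanw ktnt zevm jrw xzc sgici lpqsg rldxt jcpa
Hunk 4: at line 1 remove [zevm,jrw] add [wfqe] -> 8 lines: oanw ktnt wfqe xzc sgici lpqsg rldxt jcpa
Hunk 5: at line 3 remove [sgici,lpqsg] add [cozdm,gkxz] -> 8 lines: oanw ktnt wfqe xzc cozdm gkxz rldxt jcpa
Final line 6: gkxz

Answer: gkxz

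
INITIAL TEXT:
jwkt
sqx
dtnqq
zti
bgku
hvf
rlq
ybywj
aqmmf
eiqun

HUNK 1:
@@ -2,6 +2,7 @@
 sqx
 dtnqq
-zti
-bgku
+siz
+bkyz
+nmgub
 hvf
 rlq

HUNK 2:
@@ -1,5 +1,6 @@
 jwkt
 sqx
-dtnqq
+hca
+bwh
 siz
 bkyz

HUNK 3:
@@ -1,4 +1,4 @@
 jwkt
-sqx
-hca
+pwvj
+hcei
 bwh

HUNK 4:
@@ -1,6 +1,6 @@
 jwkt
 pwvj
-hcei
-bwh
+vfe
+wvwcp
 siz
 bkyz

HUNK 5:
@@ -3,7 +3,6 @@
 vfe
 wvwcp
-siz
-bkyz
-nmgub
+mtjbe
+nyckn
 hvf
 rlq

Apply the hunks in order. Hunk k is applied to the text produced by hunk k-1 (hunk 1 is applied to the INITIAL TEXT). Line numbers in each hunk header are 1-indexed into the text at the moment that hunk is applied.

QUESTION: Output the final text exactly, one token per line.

Hunk 1: at line 2 remove [zti,bgku] add [siz,bkyz,nmgub] -> 11 lines: jwkt sqx dtnqq siz bkyz nmgub hvf rlq ybywj aqmmf eiqun
Hunk 2: at line 1 remove [dtnqq] add [hca,bwh] -> 12 lines: jwkt sqx hca bwh siz bkyz nmgub hvf rlq ybywj aqmmf eiqun
Hunk 3: at line 1 remove [sqx,hca] add [pwvj,hcei] -> 12 lines: jwkt pwvj hcei bwh siz bkyz nmgub hvf rlq ybywj aqmmf eiqun
Hunk 4: at line 1 remove [hcei,bwh] add [vfe,wvwcp] -> 12 lines: jwkt pwvj vfe wvwcp siz bkyz nmgub hvf rlq ybywj aqmmf eiqun
Hunk 5: at line 3 remove [siz,bkyz,nmgub] add [mtjbe,nyckn] -> 11 lines: jwkt pwvj vfe wvwcp mtjbe nyckn hvf rlq ybywj aqmmf eiqun

Answer: jwkt
pwvj
vfe
wvwcp
mtjbe
nyckn
hvf
rlq
ybywj
aqmmf
eiqun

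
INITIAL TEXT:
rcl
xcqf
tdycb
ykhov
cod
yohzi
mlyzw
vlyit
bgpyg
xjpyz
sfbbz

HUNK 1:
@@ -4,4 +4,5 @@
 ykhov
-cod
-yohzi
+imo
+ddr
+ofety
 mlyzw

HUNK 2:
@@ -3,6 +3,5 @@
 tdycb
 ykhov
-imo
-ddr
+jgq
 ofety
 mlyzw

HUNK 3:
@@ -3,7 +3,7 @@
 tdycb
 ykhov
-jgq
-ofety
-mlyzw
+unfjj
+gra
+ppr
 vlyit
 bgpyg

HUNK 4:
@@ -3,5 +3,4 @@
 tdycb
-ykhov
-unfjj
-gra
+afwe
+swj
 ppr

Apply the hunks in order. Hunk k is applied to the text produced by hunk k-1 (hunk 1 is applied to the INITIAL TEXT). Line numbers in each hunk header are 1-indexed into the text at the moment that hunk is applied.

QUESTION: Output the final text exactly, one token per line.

Hunk 1: at line 4 remove [cod,yohzi] add [imo,ddr,ofety] -> 12 lines: rcl xcqf tdycb ykhov imo ddr ofety mlyzw vlyit bgpyg xjpyz sfbbz
Hunk 2: at line 3 remove [imo,ddr] add [jgq] -> 11 lines: rcl xcqf tdycb ykhov jgq ofety mlyzw vlyit bgpyg xjpyz sfbbz
Hunk 3: at line 3 remove [jgq,ofety,mlyzw] add [unfjj,gra,ppr] -> 11 lines: rcl xcqf tdycb ykhov unfjj gra ppr vlyit bgpyg xjpyz sfbbz
Hunk 4: at line 3 remove [ykhov,unfjj,gra] add [afwe,swj] -> 10 lines: rcl xcqf tdycb afwe swj ppr vlyit bgpyg xjpyz sfbbz

Answer: rcl
xcqf
tdycb
afwe
swj
ppr
vlyit
bgpyg
xjpyz
sfbbz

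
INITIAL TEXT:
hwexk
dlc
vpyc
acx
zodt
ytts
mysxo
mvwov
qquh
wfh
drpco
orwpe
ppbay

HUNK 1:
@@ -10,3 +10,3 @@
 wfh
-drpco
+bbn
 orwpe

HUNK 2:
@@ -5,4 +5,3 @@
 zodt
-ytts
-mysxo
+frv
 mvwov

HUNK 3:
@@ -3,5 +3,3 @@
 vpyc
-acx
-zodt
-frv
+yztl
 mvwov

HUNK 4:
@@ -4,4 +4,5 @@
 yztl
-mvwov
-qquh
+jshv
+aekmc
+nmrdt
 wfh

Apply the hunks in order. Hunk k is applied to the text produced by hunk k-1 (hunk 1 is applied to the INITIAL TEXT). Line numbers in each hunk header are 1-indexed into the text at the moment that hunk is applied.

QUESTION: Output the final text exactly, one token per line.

Answer: hwexk
dlc
vpyc
yztl
jshv
aekmc
nmrdt
wfh
bbn
orwpe
ppbay

Derivation:
Hunk 1: at line 10 remove [drpco] add [bbn] -> 13 lines: hwexk dlc vpyc acx zodt ytts mysxo mvwov qquh wfh bbn orwpe ppbay
Hunk 2: at line 5 remove [ytts,mysxo] add [frv] -> 12 lines: hwexk dlc vpyc acx zodt frv mvwov qquh wfh bbn orwpe ppbay
Hunk 3: at line 3 remove [acx,zodt,frv] add [yztl] -> 10 lines: hwexk dlc vpyc yztl mvwov qquh wfh bbn orwpe ppbay
Hunk 4: at line 4 remove [mvwov,qquh] add [jshv,aekmc,nmrdt] -> 11 lines: hwexk dlc vpyc yztl jshv aekmc nmrdt wfh bbn orwpe ppbay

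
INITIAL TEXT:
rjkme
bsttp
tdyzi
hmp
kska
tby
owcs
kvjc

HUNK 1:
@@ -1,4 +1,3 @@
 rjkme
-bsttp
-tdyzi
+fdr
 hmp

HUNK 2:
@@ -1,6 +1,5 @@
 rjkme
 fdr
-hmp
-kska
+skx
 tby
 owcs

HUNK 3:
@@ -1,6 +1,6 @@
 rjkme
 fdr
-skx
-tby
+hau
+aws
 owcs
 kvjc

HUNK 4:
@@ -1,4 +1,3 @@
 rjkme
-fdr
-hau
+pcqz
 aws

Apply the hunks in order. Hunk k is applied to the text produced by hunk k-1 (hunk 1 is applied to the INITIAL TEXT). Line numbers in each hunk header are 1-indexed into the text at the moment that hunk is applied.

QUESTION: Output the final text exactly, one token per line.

Hunk 1: at line 1 remove [bsttp,tdyzi] add [fdr] -> 7 lines: rjkme fdr hmp kska tby owcs kvjc
Hunk 2: at line 1 remove [hmp,kska] add [skx] -> 6 lines: rjkme fdr skx tby owcs kvjc
Hunk 3: at line 1 remove [skx,tby] add [hau,aws] -> 6 lines: rjkme fdr hau aws owcs kvjc
Hunk 4: at line 1 remove [fdr,hau] add [pcqz] -> 5 lines: rjkme pcqz aws owcs kvjc

Answer: rjkme
pcqz
aws
owcs
kvjc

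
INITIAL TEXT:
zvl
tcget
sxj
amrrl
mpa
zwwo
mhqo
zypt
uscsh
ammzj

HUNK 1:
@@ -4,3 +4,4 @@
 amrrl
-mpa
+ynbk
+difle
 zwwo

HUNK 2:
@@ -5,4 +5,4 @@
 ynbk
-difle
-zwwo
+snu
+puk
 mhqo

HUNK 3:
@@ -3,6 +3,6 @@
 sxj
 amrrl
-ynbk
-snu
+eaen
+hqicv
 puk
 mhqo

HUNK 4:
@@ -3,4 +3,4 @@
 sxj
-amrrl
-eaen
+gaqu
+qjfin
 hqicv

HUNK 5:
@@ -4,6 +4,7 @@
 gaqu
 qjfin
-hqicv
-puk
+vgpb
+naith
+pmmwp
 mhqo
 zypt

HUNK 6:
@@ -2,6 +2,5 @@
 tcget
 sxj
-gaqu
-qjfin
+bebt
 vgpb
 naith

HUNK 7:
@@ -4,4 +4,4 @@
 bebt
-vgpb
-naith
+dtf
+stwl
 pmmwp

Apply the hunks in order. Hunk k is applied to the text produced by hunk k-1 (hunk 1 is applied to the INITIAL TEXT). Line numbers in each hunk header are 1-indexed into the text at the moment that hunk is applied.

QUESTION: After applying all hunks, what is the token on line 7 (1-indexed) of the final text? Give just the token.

Answer: pmmwp

Derivation:
Hunk 1: at line 4 remove [mpa] add [ynbk,difle] -> 11 lines: zvl tcget sxj amrrl ynbk difle zwwo mhqo zypt uscsh ammzj
Hunk 2: at line 5 remove [difle,zwwo] add [snu,puk] -> 11 lines: zvl tcget sxj amrrl ynbk snu puk mhqo zypt uscsh ammzj
Hunk 3: at line 3 remove [ynbk,snu] add [eaen,hqicv] -> 11 lines: zvl tcget sxj amrrl eaen hqicv puk mhqo zypt uscsh ammzj
Hunk 4: at line 3 remove [amrrl,eaen] add [gaqu,qjfin] -> 11 lines: zvl tcget sxj gaqu qjfin hqicv puk mhqo zypt uscsh ammzj
Hunk 5: at line 4 remove [hqicv,puk] add [vgpb,naith,pmmwp] -> 12 lines: zvl tcget sxj gaqu qjfin vgpb naith pmmwp mhqo zypt uscsh ammzj
Hunk 6: at line 2 remove [gaqu,qjfin] add [bebt] -> 11 lines: zvl tcget sxj bebt vgpb naith pmmwp mhqo zypt uscsh ammzj
Hunk 7: at line 4 remove [vgpb,naith] add [dtf,stwl] -> 11 lines: zvl tcget sxj bebt dtf stwl pmmwp mhqo zypt uscsh ammzj
Final line 7: pmmwp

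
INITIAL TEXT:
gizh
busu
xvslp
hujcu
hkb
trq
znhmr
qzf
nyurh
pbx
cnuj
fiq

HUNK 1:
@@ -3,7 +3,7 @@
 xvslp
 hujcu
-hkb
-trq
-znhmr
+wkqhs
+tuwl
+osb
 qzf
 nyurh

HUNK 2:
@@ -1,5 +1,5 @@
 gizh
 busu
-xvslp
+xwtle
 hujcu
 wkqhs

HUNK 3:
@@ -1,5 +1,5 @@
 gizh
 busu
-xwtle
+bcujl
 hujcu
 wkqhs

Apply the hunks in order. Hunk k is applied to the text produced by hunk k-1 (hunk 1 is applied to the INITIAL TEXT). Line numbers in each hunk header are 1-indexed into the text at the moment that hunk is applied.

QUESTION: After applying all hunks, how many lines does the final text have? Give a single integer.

Answer: 12

Derivation:
Hunk 1: at line 3 remove [hkb,trq,znhmr] add [wkqhs,tuwl,osb] -> 12 lines: gizh busu xvslp hujcu wkqhs tuwl osb qzf nyurh pbx cnuj fiq
Hunk 2: at line 1 remove [xvslp] add [xwtle] -> 12 lines: gizh busu xwtle hujcu wkqhs tuwl osb qzf nyurh pbx cnuj fiq
Hunk 3: at line 1 remove [xwtle] add [bcujl] -> 12 lines: gizh busu bcujl hujcu wkqhs tuwl osb qzf nyurh pbx cnuj fiq
Final line count: 12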